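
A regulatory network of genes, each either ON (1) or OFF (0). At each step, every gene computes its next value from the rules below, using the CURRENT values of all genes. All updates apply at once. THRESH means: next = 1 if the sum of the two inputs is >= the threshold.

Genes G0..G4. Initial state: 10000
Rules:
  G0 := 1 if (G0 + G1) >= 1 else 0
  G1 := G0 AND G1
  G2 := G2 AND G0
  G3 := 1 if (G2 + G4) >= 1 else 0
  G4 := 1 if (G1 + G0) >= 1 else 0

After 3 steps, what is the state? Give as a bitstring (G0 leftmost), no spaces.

Step 1: G0=(1+0>=1)=1 G1=G0&G1=1&0=0 G2=G2&G0=0&1=0 G3=(0+0>=1)=0 G4=(0+1>=1)=1 -> 10001
Step 2: G0=(1+0>=1)=1 G1=G0&G1=1&0=0 G2=G2&G0=0&1=0 G3=(0+1>=1)=1 G4=(0+1>=1)=1 -> 10011
Step 3: G0=(1+0>=1)=1 G1=G0&G1=1&0=0 G2=G2&G0=0&1=0 G3=(0+1>=1)=1 G4=(0+1>=1)=1 -> 10011

10011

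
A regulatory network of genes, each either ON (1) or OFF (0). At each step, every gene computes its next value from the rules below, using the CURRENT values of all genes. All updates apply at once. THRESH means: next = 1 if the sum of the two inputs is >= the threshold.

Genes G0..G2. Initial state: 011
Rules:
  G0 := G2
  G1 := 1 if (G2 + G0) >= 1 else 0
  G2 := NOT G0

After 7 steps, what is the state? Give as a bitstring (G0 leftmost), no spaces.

Step 1: G0=G2=1 G1=(1+0>=1)=1 G2=NOT G0=NOT 0=1 -> 111
Step 2: G0=G2=1 G1=(1+1>=1)=1 G2=NOT G0=NOT 1=0 -> 110
Step 3: G0=G2=0 G1=(0+1>=1)=1 G2=NOT G0=NOT 1=0 -> 010
Step 4: G0=G2=0 G1=(0+0>=1)=0 G2=NOT G0=NOT 0=1 -> 001
Step 5: G0=G2=1 G1=(1+0>=1)=1 G2=NOT G0=NOT 0=1 -> 111
Step 6: G0=G2=1 G1=(1+1>=1)=1 G2=NOT G0=NOT 1=0 -> 110
Step 7: G0=G2=0 G1=(0+1>=1)=1 G2=NOT G0=NOT 1=0 -> 010

010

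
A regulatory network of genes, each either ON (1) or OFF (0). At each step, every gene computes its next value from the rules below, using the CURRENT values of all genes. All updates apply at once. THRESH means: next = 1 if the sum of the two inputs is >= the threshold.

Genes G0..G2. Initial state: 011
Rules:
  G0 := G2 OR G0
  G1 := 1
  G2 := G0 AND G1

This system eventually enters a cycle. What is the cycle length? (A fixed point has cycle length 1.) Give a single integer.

Step 0: 011
Step 1: G0=G2|G0=1|0=1 G1=1(const) G2=G0&G1=0&1=0 -> 110
Step 2: G0=G2|G0=0|1=1 G1=1(const) G2=G0&G1=1&1=1 -> 111
Step 3: G0=G2|G0=1|1=1 G1=1(const) G2=G0&G1=1&1=1 -> 111
State from step 3 equals state from step 2 -> cycle length 1

Answer: 1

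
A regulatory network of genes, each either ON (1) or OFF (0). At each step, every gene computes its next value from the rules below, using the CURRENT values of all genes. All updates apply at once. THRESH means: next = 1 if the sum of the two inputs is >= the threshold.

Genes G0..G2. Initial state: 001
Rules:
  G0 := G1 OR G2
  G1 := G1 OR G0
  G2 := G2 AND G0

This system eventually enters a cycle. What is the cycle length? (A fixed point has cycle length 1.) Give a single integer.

Step 0: 001
Step 1: G0=G1|G2=0|1=1 G1=G1|G0=0|0=0 G2=G2&G0=1&0=0 -> 100
Step 2: G0=G1|G2=0|0=0 G1=G1|G0=0|1=1 G2=G2&G0=0&1=0 -> 010
Step 3: G0=G1|G2=1|0=1 G1=G1|G0=1|0=1 G2=G2&G0=0&0=0 -> 110
Step 4: G0=G1|G2=1|0=1 G1=G1|G0=1|1=1 G2=G2&G0=0&1=0 -> 110
State from step 4 equals state from step 3 -> cycle length 1

Answer: 1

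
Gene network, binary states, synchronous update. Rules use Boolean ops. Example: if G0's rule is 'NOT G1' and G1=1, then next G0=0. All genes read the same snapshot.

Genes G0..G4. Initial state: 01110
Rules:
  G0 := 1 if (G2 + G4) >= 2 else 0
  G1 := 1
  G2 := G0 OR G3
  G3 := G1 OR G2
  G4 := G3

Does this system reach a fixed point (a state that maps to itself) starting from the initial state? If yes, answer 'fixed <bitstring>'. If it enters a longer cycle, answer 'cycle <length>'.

Step 0: 01110
Step 1: G0=(1+0>=2)=0 G1=1(const) G2=G0|G3=0|1=1 G3=G1|G2=1|1=1 G4=G3=1 -> 01111
Step 2: G0=(1+1>=2)=1 G1=1(const) G2=G0|G3=0|1=1 G3=G1|G2=1|1=1 G4=G3=1 -> 11111
Step 3: G0=(1+1>=2)=1 G1=1(const) G2=G0|G3=1|1=1 G3=G1|G2=1|1=1 G4=G3=1 -> 11111
Fixed point reached at step 2: 11111

Answer: fixed 11111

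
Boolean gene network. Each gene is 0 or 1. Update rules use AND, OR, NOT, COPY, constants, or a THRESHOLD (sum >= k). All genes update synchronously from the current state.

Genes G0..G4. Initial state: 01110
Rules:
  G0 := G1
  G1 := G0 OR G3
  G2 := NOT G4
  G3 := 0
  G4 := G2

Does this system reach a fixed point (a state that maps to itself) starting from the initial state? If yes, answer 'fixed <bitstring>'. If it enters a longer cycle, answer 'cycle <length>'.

Step 0: 01110
Step 1: G0=G1=1 G1=G0|G3=0|1=1 G2=NOT G4=NOT 0=1 G3=0(const) G4=G2=1 -> 11101
Step 2: G0=G1=1 G1=G0|G3=1|0=1 G2=NOT G4=NOT 1=0 G3=0(const) G4=G2=1 -> 11001
Step 3: G0=G1=1 G1=G0|G3=1|0=1 G2=NOT G4=NOT 1=0 G3=0(const) G4=G2=0 -> 11000
Step 4: G0=G1=1 G1=G0|G3=1|0=1 G2=NOT G4=NOT 0=1 G3=0(const) G4=G2=0 -> 11100
Step 5: G0=G1=1 G1=G0|G3=1|0=1 G2=NOT G4=NOT 0=1 G3=0(const) G4=G2=1 -> 11101
Cycle of length 4 starting at step 1 -> no fixed point

Answer: cycle 4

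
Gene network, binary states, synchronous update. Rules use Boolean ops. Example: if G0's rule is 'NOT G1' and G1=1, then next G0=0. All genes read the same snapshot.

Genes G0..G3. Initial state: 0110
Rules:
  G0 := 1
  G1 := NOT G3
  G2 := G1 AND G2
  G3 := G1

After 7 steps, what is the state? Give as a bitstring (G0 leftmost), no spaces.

Step 1: G0=1(const) G1=NOT G3=NOT 0=1 G2=G1&G2=1&1=1 G3=G1=1 -> 1111
Step 2: G0=1(const) G1=NOT G3=NOT 1=0 G2=G1&G2=1&1=1 G3=G1=1 -> 1011
Step 3: G0=1(const) G1=NOT G3=NOT 1=0 G2=G1&G2=0&1=0 G3=G1=0 -> 1000
Step 4: G0=1(const) G1=NOT G3=NOT 0=1 G2=G1&G2=0&0=0 G3=G1=0 -> 1100
Step 5: G0=1(const) G1=NOT G3=NOT 0=1 G2=G1&G2=1&0=0 G3=G1=1 -> 1101
Step 6: G0=1(const) G1=NOT G3=NOT 1=0 G2=G1&G2=1&0=0 G3=G1=1 -> 1001
Step 7: G0=1(const) G1=NOT G3=NOT 1=0 G2=G1&G2=0&0=0 G3=G1=0 -> 1000

1000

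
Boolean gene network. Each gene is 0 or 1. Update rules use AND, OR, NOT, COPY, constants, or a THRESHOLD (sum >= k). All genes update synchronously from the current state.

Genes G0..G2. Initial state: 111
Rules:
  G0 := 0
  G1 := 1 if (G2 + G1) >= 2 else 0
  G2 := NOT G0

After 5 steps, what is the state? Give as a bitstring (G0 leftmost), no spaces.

Step 1: G0=0(const) G1=(1+1>=2)=1 G2=NOT G0=NOT 1=0 -> 010
Step 2: G0=0(const) G1=(0+1>=2)=0 G2=NOT G0=NOT 0=1 -> 001
Step 3: G0=0(const) G1=(1+0>=2)=0 G2=NOT G0=NOT 0=1 -> 001
Step 4: G0=0(const) G1=(1+0>=2)=0 G2=NOT G0=NOT 0=1 -> 001
Step 5: G0=0(const) G1=(1+0>=2)=0 G2=NOT G0=NOT 0=1 -> 001

001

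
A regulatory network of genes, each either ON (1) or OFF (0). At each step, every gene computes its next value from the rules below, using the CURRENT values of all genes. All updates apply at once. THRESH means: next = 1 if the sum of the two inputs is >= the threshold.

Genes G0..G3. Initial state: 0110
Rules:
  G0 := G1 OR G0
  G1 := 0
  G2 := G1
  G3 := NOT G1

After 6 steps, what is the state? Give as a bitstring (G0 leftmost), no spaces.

Step 1: G0=G1|G0=1|0=1 G1=0(const) G2=G1=1 G3=NOT G1=NOT 1=0 -> 1010
Step 2: G0=G1|G0=0|1=1 G1=0(const) G2=G1=0 G3=NOT G1=NOT 0=1 -> 1001
Step 3: G0=G1|G0=0|1=1 G1=0(const) G2=G1=0 G3=NOT G1=NOT 0=1 -> 1001
Step 4: G0=G1|G0=0|1=1 G1=0(const) G2=G1=0 G3=NOT G1=NOT 0=1 -> 1001
Step 5: G0=G1|G0=0|1=1 G1=0(const) G2=G1=0 G3=NOT G1=NOT 0=1 -> 1001
Step 6: G0=G1|G0=0|1=1 G1=0(const) G2=G1=0 G3=NOT G1=NOT 0=1 -> 1001

1001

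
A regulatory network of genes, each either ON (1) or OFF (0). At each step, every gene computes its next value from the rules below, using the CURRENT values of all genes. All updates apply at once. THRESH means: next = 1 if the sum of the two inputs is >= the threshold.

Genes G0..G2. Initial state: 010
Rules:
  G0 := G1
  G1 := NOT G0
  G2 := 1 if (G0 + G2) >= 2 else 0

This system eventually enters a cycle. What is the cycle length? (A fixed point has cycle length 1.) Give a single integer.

Step 0: 010
Step 1: G0=G1=1 G1=NOT G0=NOT 0=1 G2=(0+0>=2)=0 -> 110
Step 2: G0=G1=1 G1=NOT G0=NOT 1=0 G2=(1+0>=2)=0 -> 100
Step 3: G0=G1=0 G1=NOT G0=NOT 1=0 G2=(1+0>=2)=0 -> 000
Step 4: G0=G1=0 G1=NOT G0=NOT 0=1 G2=(0+0>=2)=0 -> 010
State from step 4 equals state from step 0 -> cycle length 4

Answer: 4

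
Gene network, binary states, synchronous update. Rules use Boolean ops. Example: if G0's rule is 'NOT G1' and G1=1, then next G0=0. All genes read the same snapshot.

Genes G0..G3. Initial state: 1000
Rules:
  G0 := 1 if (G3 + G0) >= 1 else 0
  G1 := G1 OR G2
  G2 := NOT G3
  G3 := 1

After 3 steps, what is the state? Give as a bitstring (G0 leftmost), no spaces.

Step 1: G0=(0+1>=1)=1 G1=G1|G2=0|0=0 G2=NOT G3=NOT 0=1 G3=1(const) -> 1011
Step 2: G0=(1+1>=1)=1 G1=G1|G2=0|1=1 G2=NOT G3=NOT 1=0 G3=1(const) -> 1101
Step 3: G0=(1+1>=1)=1 G1=G1|G2=1|0=1 G2=NOT G3=NOT 1=0 G3=1(const) -> 1101

1101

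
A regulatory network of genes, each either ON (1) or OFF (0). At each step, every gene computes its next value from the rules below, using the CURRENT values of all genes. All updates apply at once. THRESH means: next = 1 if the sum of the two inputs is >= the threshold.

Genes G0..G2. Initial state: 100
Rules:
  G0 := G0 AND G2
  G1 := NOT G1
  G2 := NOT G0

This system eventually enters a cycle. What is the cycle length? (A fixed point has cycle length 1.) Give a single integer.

Answer: 2

Derivation:
Step 0: 100
Step 1: G0=G0&G2=1&0=0 G1=NOT G1=NOT 0=1 G2=NOT G0=NOT 1=0 -> 010
Step 2: G0=G0&G2=0&0=0 G1=NOT G1=NOT 1=0 G2=NOT G0=NOT 0=1 -> 001
Step 3: G0=G0&G2=0&1=0 G1=NOT G1=NOT 0=1 G2=NOT G0=NOT 0=1 -> 011
Step 4: G0=G0&G2=0&1=0 G1=NOT G1=NOT 1=0 G2=NOT G0=NOT 0=1 -> 001
State from step 4 equals state from step 2 -> cycle length 2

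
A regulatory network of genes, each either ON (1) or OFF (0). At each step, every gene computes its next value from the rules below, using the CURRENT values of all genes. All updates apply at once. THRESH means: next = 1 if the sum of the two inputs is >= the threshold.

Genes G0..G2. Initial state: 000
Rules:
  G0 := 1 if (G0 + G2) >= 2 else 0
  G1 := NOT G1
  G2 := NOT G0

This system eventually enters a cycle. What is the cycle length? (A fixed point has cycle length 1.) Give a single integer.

Step 0: 000
Step 1: G0=(0+0>=2)=0 G1=NOT G1=NOT 0=1 G2=NOT G0=NOT 0=1 -> 011
Step 2: G0=(0+1>=2)=0 G1=NOT G1=NOT 1=0 G2=NOT G0=NOT 0=1 -> 001
Step 3: G0=(0+1>=2)=0 G1=NOT G1=NOT 0=1 G2=NOT G0=NOT 0=1 -> 011
State from step 3 equals state from step 1 -> cycle length 2

Answer: 2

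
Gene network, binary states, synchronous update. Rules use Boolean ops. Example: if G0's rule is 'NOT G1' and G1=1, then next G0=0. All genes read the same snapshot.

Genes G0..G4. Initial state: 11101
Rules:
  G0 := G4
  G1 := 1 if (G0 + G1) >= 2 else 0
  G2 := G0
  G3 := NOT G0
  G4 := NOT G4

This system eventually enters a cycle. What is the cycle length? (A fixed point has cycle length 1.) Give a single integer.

Step 0: 11101
Step 1: G0=G4=1 G1=(1+1>=2)=1 G2=G0=1 G3=NOT G0=NOT 1=0 G4=NOT G4=NOT 1=0 -> 11100
Step 2: G0=G4=0 G1=(1+1>=2)=1 G2=G0=1 G3=NOT G0=NOT 1=0 G4=NOT G4=NOT 0=1 -> 01101
Step 3: G0=G4=1 G1=(0+1>=2)=0 G2=G0=0 G3=NOT G0=NOT 0=1 G4=NOT G4=NOT 1=0 -> 10010
Step 4: G0=G4=0 G1=(1+0>=2)=0 G2=G0=1 G3=NOT G0=NOT 1=0 G4=NOT G4=NOT 0=1 -> 00101
Step 5: G0=G4=1 G1=(0+0>=2)=0 G2=G0=0 G3=NOT G0=NOT 0=1 G4=NOT G4=NOT 1=0 -> 10010
State from step 5 equals state from step 3 -> cycle length 2

Answer: 2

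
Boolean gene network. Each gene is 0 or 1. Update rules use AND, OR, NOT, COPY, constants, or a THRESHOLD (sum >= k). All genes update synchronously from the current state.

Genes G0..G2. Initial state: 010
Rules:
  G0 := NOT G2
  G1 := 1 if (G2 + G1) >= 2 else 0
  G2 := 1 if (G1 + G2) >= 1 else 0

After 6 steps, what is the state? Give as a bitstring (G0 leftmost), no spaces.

Step 1: G0=NOT G2=NOT 0=1 G1=(0+1>=2)=0 G2=(1+0>=1)=1 -> 101
Step 2: G0=NOT G2=NOT 1=0 G1=(1+0>=2)=0 G2=(0+1>=1)=1 -> 001
Step 3: G0=NOT G2=NOT 1=0 G1=(1+0>=2)=0 G2=(0+1>=1)=1 -> 001
Step 4: G0=NOT G2=NOT 1=0 G1=(1+0>=2)=0 G2=(0+1>=1)=1 -> 001
Step 5: G0=NOT G2=NOT 1=0 G1=(1+0>=2)=0 G2=(0+1>=1)=1 -> 001
Step 6: G0=NOT G2=NOT 1=0 G1=(1+0>=2)=0 G2=(0+1>=1)=1 -> 001

001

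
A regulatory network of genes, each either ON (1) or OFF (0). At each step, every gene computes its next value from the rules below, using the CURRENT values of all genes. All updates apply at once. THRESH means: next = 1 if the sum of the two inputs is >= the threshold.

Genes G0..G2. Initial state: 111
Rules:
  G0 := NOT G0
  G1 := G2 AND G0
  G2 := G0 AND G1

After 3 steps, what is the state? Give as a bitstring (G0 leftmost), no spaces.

Step 1: G0=NOT G0=NOT 1=0 G1=G2&G0=1&1=1 G2=G0&G1=1&1=1 -> 011
Step 2: G0=NOT G0=NOT 0=1 G1=G2&G0=1&0=0 G2=G0&G1=0&1=0 -> 100
Step 3: G0=NOT G0=NOT 1=0 G1=G2&G0=0&1=0 G2=G0&G1=1&0=0 -> 000

000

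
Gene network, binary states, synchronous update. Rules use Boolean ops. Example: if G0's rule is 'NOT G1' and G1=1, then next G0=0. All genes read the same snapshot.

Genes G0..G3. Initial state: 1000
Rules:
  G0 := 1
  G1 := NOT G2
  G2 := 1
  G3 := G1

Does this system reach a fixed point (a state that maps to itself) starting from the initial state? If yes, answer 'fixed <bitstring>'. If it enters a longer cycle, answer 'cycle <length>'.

Answer: fixed 1010

Derivation:
Step 0: 1000
Step 1: G0=1(const) G1=NOT G2=NOT 0=1 G2=1(const) G3=G1=0 -> 1110
Step 2: G0=1(const) G1=NOT G2=NOT 1=0 G2=1(const) G3=G1=1 -> 1011
Step 3: G0=1(const) G1=NOT G2=NOT 1=0 G2=1(const) G3=G1=0 -> 1010
Step 4: G0=1(const) G1=NOT G2=NOT 1=0 G2=1(const) G3=G1=0 -> 1010
Fixed point reached at step 3: 1010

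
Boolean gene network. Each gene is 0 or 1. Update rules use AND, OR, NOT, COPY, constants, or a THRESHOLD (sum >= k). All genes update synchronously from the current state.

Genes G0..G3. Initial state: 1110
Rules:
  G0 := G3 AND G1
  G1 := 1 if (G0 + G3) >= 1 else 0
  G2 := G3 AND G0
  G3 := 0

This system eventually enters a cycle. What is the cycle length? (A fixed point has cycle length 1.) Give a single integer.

Step 0: 1110
Step 1: G0=G3&G1=0&1=0 G1=(1+0>=1)=1 G2=G3&G0=0&1=0 G3=0(const) -> 0100
Step 2: G0=G3&G1=0&1=0 G1=(0+0>=1)=0 G2=G3&G0=0&0=0 G3=0(const) -> 0000
Step 3: G0=G3&G1=0&0=0 G1=(0+0>=1)=0 G2=G3&G0=0&0=0 G3=0(const) -> 0000
State from step 3 equals state from step 2 -> cycle length 1

Answer: 1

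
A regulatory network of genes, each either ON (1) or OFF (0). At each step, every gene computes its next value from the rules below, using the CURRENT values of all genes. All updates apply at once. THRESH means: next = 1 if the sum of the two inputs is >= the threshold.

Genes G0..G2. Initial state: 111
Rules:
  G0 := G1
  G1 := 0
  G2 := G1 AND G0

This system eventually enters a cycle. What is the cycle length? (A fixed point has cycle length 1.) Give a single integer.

Answer: 1

Derivation:
Step 0: 111
Step 1: G0=G1=1 G1=0(const) G2=G1&G0=1&1=1 -> 101
Step 2: G0=G1=0 G1=0(const) G2=G1&G0=0&1=0 -> 000
Step 3: G0=G1=0 G1=0(const) G2=G1&G0=0&0=0 -> 000
State from step 3 equals state from step 2 -> cycle length 1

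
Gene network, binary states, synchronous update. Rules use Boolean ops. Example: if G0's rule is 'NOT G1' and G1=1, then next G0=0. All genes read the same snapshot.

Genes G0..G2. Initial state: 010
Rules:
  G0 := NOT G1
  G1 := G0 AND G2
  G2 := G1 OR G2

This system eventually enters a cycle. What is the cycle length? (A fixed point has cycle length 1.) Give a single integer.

Answer: 4

Derivation:
Step 0: 010
Step 1: G0=NOT G1=NOT 1=0 G1=G0&G2=0&0=0 G2=G1|G2=1|0=1 -> 001
Step 2: G0=NOT G1=NOT 0=1 G1=G0&G2=0&1=0 G2=G1|G2=0|1=1 -> 101
Step 3: G0=NOT G1=NOT 0=1 G1=G0&G2=1&1=1 G2=G1|G2=0|1=1 -> 111
Step 4: G0=NOT G1=NOT 1=0 G1=G0&G2=1&1=1 G2=G1|G2=1|1=1 -> 011
Step 5: G0=NOT G1=NOT 1=0 G1=G0&G2=0&1=0 G2=G1|G2=1|1=1 -> 001
State from step 5 equals state from step 1 -> cycle length 4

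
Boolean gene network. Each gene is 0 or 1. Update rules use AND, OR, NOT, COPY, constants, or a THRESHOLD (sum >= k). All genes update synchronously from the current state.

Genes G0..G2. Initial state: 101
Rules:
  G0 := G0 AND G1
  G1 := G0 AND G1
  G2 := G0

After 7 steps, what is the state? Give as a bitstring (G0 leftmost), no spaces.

Step 1: G0=G0&G1=1&0=0 G1=G0&G1=1&0=0 G2=G0=1 -> 001
Step 2: G0=G0&G1=0&0=0 G1=G0&G1=0&0=0 G2=G0=0 -> 000
Step 3: G0=G0&G1=0&0=0 G1=G0&G1=0&0=0 G2=G0=0 -> 000
Step 4: G0=G0&G1=0&0=0 G1=G0&G1=0&0=0 G2=G0=0 -> 000
Step 5: G0=G0&G1=0&0=0 G1=G0&G1=0&0=0 G2=G0=0 -> 000
Step 6: G0=G0&G1=0&0=0 G1=G0&G1=0&0=0 G2=G0=0 -> 000
Step 7: G0=G0&G1=0&0=0 G1=G0&G1=0&0=0 G2=G0=0 -> 000

000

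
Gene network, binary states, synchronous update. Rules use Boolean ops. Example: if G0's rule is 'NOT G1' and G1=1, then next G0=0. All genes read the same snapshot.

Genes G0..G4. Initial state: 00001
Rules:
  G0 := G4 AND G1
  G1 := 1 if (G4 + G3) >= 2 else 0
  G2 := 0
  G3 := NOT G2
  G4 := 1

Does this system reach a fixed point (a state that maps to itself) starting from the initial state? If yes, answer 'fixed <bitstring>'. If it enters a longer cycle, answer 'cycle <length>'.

Step 0: 00001
Step 1: G0=G4&G1=1&0=0 G1=(1+0>=2)=0 G2=0(const) G3=NOT G2=NOT 0=1 G4=1(const) -> 00011
Step 2: G0=G4&G1=1&0=0 G1=(1+1>=2)=1 G2=0(const) G3=NOT G2=NOT 0=1 G4=1(const) -> 01011
Step 3: G0=G4&G1=1&1=1 G1=(1+1>=2)=1 G2=0(const) G3=NOT G2=NOT 0=1 G4=1(const) -> 11011
Step 4: G0=G4&G1=1&1=1 G1=(1+1>=2)=1 G2=0(const) G3=NOT G2=NOT 0=1 G4=1(const) -> 11011
Fixed point reached at step 3: 11011

Answer: fixed 11011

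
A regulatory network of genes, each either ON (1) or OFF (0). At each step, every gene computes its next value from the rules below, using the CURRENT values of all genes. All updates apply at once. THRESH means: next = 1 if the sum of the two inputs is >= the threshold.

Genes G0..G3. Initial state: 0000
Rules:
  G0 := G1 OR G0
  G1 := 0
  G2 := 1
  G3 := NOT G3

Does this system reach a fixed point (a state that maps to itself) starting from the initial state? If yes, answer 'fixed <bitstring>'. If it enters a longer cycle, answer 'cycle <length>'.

Step 0: 0000
Step 1: G0=G1|G0=0|0=0 G1=0(const) G2=1(const) G3=NOT G3=NOT 0=1 -> 0011
Step 2: G0=G1|G0=0|0=0 G1=0(const) G2=1(const) G3=NOT G3=NOT 1=0 -> 0010
Step 3: G0=G1|G0=0|0=0 G1=0(const) G2=1(const) G3=NOT G3=NOT 0=1 -> 0011
Cycle of length 2 starting at step 1 -> no fixed point

Answer: cycle 2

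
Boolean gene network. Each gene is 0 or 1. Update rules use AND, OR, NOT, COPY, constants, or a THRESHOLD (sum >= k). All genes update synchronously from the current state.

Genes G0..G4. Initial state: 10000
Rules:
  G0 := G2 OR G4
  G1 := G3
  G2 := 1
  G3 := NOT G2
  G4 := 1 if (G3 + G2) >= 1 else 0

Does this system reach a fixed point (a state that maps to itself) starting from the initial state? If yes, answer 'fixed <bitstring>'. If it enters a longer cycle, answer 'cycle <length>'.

Step 0: 10000
Step 1: G0=G2|G4=0|0=0 G1=G3=0 G2=1(const) G3=NOT G2=NOT 0=1 G4=(0+0>=1)=0 -> 00110
Step 2: G0=G2|G4=1|0=1 G1=G3=1 G2=1(const) G3=NOT G2=NOT 1=0 G4=(1+1>=1)=1 -> 11101
Step 3: G0=G2|G4=1|1=1 G1=G3=0 G2=1(const) G3=NOT G2=NOT 1=0 G4=(0+1>=1)=1 -> 10101
Step 4: G0=G2|G4=1|1=1 G1=G3=0 G2=1(const) G3=NOT G2=NOT 1=0 G4=(0+1>=1)=1 -> 10101
Fixed point reached at step 3: 10101

Answer: fixed 10101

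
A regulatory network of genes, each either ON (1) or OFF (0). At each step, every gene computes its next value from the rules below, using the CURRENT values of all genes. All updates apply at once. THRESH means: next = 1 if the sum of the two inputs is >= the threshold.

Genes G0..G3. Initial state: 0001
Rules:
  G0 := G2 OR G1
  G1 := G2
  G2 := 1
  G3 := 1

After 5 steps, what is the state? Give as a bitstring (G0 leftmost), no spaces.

Step 1: G0=G2|G1=0|0=0 G1=G2=0 G2=1(const) G3=1(const) -> 0011
Step 2: G0=G2|G1=1|0=1 G1=G2=1 G2=1(const) G3=1(const) -> 1111
Step 3: G0=G2|G1=1|1=1 G1=G2=1 G2=1(const) G3=1(const) -> 1111
Step 4: G0=G2|G1=1|1=1 G1=G2=1 G2=1(const) G3=1(const) -> 1111
Step 5: G0=G2|G1=1|1=1 G1=G2=1 G2=1(const) G3=1(const) -> 1111

1111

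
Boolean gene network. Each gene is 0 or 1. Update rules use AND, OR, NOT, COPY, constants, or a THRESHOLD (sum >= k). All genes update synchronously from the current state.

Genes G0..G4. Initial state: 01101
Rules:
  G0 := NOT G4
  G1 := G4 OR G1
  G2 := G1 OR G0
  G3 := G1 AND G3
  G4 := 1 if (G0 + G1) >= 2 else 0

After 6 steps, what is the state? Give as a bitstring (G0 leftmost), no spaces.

Step 1: G0=NOT G4=NOT 1=0 G1=G4|G1=1|1=1 G2=G1|G0=1|0=1 G3=G1&G3=1&0=0 G4=(0+1>=2)=0 -> 01100
Step 2: G0=NOT G4=NOT 0=1 G1=G4|G1=0|1=1 G2=G1|G0=1|0=1 G3=G1&G3=1&0=0 G4=(0+1>=2)=0 -> 11100
Step 3: G0=NOT G4=NOT 0=1 G1=G4|G1=0|1=1 G2=G1|G0=1|1=1 G3=G1&G3=1&0=0 G4=(1+1>=2)=1 -> 11101
Step 4: G0=NOT G4=NOT 1=0 G1=G4|G1=1|1=1 G2=G1|G0=1|1=1 G3=G1&G3=1&0=0 G4=(1+1>=2)=1 -> 01101
Step 5: G0=NOT G4=NOT 1=0 G1=G4|G1=1|1=1 G2=G1|G0=1|0=1 G3=G1&G3=1&0=0 G4=(0+1>=2)=0 -> 01100
Step 6: G0=NOT G4=NOT 0=1 G1=G4|G1=0|1=1 G2=G1|G0=1|0=1 G3=G1&G3=1&0=0 G4=(0+1>=2)=0 -> 11100

11100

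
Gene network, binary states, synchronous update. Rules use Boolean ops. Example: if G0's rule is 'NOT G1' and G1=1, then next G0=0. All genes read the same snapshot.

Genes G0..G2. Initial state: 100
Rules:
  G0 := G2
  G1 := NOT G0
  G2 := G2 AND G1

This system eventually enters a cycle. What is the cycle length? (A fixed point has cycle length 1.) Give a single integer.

Step 0: 100
Step 1: G0=G2=0 G1=NOT G0=NOT 1=0 G2=G2&G1=0&0=0 -> 000
Step 2: G0=G2=0 G1=NOT G0=NOT 0=1 G2=G2&G1=0&0=0 -> 010
Step 3: G0=G2=0 G1=NOT G0=NOT 0=1 G2=G2&G1=0&1=0 -> 010
State from step 3 equals state from step 2 -> cycle length 1

Answer: 1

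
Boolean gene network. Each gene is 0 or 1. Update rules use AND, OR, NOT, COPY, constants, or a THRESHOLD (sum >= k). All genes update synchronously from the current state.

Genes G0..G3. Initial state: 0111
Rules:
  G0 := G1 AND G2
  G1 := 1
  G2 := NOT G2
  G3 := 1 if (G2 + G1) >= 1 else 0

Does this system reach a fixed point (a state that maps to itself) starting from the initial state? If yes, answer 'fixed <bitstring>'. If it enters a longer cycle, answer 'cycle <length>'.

Step 0: 0111
Step 1: G0=G1&G2=1&1=1 G1=1(const) G2=NOT G2=NOT 1=0 G3=(1+1>=1)=1 -> 1101
Step 2: G0=G1&G2=1&0=0 G1=1(const) G2=NOT G2=NOT 0=1 G3=(0+1>=1)=1 -> 0111
Cycle of length 2 starting at step 0 -> no fixed point

Answer: cycle 2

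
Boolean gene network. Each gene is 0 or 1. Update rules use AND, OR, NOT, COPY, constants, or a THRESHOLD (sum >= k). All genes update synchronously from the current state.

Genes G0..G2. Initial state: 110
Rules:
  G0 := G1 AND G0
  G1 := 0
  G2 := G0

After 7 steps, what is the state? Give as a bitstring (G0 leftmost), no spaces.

Step 1: G0=G1&G0=1&1=1 G1=0(const) G2=G0=1 -> 101
Step 2: G0=G1&G0=0&1=0 G1=0(const) G2=G0=1 -> 001
Step 3: G0=G1&G0=0&0=0 G1=0(const) G2=G0=0 -> 000
Step 4: G0=G1&G0=0&0=0 G1=0(const) G2=G0=0 -> 000
Step 5: G0=G1&G0=0&0=0 G1=0(const) G2=G0=0 -> 000
Step 6: G0=G1&G0=0&0=0 G1=0(const) G2=G0=0 -> 000
Step 7: G0=G1&G0=0&0=0 G1=0(const) G2=G0=0 -> 000

000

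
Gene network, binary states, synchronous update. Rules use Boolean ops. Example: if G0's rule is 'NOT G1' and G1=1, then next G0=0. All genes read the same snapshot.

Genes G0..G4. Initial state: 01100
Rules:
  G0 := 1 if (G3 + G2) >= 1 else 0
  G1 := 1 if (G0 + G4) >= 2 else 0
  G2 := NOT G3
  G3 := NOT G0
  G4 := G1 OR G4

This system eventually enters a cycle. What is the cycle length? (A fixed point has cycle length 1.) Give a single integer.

Step 0: 01100
Step 1: G0=(0+1>=1)=1 G1=(0+0>=2)=0 G2=NOT G3=NOT 0=1 G3=NOT G0=NOT 0=1 G4=G1|G4=1|0=1 -> 10111
Step 2: G0=(1+1>=1)=1 G1=(1+1>=2)=1 G2=NOT G3=NOT 1=0 G3=NOT G0=NOT 1=0 G4=G1|G4=0|1=1 -> 11001
Step 3: G0=(0+0>=1)=0 G1=(1+1>=2)=1 G2=NOT G3=NOT 0=1 G3=NOT G0=NOT 1=0 G4=G1|G4=1|1=1 -> 01101
Step 4: G0=(0+1>=1)=1 G1=(0+1>=2)=0 G2=NOT G3=NOT 0=1 G3=NOT G0=NOT 0=1 G4=G1|G4=1|1=1 -> 10111
State from step 4 equals state from step 1 -> cycle length 3

Answer: 3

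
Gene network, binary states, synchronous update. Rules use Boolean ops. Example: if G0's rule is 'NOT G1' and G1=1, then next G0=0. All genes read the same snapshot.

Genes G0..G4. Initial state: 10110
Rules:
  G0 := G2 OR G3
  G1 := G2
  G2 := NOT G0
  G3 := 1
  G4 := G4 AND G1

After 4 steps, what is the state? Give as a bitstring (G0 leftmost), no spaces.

Step 1: G0=G2|G3=1|1=1 G1=G2=1 G2=NOT G0=NOT 1=0 G3=1(const) G4=G4&G1=0&0=0 -> 11010
Step 2: G0=G2|G3=0|1=1 G1=G2=0 G2=NOT G0=NOT 1=0 G3=1(const) G4=G4&G1=0&1=0 -> 10010
Step 3: G0=G2|G3=0|1=1 G1=G2=0 G2=NOT G0=NOT 1=0 G3=1(const) G4=G4&G1=0&0=0 -> 10010
Step 4: G0=G2|G3=0|1=1 G1=G2=0 G2=NOT G0=NOT 1=0 G3=1(const) G4=G4&G1=0&0=0 -> 10010

10010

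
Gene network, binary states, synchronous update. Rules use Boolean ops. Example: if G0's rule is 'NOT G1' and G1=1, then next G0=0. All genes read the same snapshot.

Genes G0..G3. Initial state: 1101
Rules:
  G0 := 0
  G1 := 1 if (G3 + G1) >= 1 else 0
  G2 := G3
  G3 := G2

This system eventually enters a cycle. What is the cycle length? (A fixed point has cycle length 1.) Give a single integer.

Answer: 2

Derivation:
Step 0: 1101
Step 1: G0=0(const) G1=(1+1>=1)=1 G2=G3=1 G3=G2=0 -> 0110
Step 2: G0=0(const) G1=(0+1>=1)=1 G2=G3=0 G3=G2=1 -> 0101
Step 3: G0=0(const) G1=(1+1>=1)=1 G2=G3=1 G3=G2=0 -> 0110
State from step 3 equals state from step 1 -> cycle length 2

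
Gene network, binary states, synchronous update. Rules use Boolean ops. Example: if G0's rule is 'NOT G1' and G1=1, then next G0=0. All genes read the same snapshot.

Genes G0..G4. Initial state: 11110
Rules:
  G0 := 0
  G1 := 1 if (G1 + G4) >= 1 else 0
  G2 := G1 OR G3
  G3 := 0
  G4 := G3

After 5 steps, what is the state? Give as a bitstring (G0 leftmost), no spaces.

Step 1: G0=0(const) G1=(1+0>=1)=1 G2=G1|G3=1|1=1 G3=0(const) G4=G3=1 -> 01101
Step 2: G0=0(const) G1=(1+1>=1)=1 G2=G1|G3=1|0=1 G3=0(const) G4=G3=0 -> 01100
Step 3: G0=0(const) G1=(1+0>=1)=1 G2=G1|G3=1|0=1 G3=0(const) G4=G3=0 -> 01100
Step 4: G0=0(const) G1=(1+0>=1)=1 G2=G1|G3=1|0=1 G3=0(const) G4=G3=0 -> 01100
Step 5: G0=0(const) G1=(1+0>=1)=1 G2=G1|G3=1|0=1 G3=0(const) G4=G3=0 -> 01100

01100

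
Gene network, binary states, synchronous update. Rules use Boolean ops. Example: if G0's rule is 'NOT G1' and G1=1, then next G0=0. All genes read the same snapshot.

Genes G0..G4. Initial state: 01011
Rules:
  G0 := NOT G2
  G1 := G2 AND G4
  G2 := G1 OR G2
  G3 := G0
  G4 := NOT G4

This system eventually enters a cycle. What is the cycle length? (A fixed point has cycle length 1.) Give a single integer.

Answer: 2

Derivation:
Step 0: 01011
Step 1: G0=NOT G2=NOT 0=1 G1=G2&G4=0&1=0 G2=G1|G2=1|0=1 G3=G0=0 G4=NOT G4=NOT 1=0 -> 10100
Step 2: G0=NOT G2=NOT 1=0 G1=G2&G4=1&0=0 G2=G1|G2=0|1=1 G3=G0=1 G4=NOT G4=NOT 0=1 -> 00111
Step 3: G0=NOT G2=NOT 1=0 G1=G2&G4=1&1=1 G2=G1|G2=0|1=1 G3=G0=0 G4=NOT G4=NOT 1=0 -> 01100
Step 4: G0=NOT G2=NOT 1=0 G1=G2&G4=1&0=0 G2=G1|G2=1|1=1 G3=G0=0 G4=NOT G4=NOT 0=1 -> 00101
Step 5: G0=NOT G2=NOT 1=0 G1=G2&G4=1&1=1 G2=G1|G2=0|1=1 G3=G0=0 G4=NOT G4=NOT 1=0 -> 01100
State from step 5 equals state from step 3 -> cycle length 2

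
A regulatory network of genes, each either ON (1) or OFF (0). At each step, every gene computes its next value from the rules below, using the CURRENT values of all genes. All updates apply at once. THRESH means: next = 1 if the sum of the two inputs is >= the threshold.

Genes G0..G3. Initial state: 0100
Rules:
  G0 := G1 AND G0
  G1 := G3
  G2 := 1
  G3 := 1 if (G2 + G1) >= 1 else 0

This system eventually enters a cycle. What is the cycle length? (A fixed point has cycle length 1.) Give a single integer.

Step 0: 0100
Step 1: G0=G1&G0=1&0=0 G1=G3=0 G2=1(const) G3=(0+1>=1)=1 -> 0011
Step 2: G0=G1&G0=0&0=0 G1=G3=1 G2=1(const) G3=(1+0>=1)=1 -> 0111
Step 3: G0=G1&G0=1&0=0 G1=G3=1 G2=1(const) G3=(1+1>=1)=1 -> 0111
State from step 3 equals state from step 2 -> cycle length 1

Answer: 1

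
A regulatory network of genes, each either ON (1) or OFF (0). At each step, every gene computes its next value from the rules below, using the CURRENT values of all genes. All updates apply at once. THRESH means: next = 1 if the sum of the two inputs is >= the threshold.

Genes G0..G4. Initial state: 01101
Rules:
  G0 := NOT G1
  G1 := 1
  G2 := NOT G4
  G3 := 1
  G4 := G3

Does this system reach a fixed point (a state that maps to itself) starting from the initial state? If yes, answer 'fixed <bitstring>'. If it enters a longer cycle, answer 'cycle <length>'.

Answer: fixed 01011

Derivation:
Step 0: 01101
Step 1: G0=NOT G1=NOT 1=0 G1=1(const) G2=NOT G4=NOT 1=0 G3=1(const) G4=G3=0 -> 01010
Step 2: G0=NOT G1=NOT 1=0 G1=1(const) G2=NOT G4=NOT 0=1 G3=1(const) G4=G3=1 -> 01111
Step 3: G0=NOT G1=NOT 1=0 G1=1(const) G2=NOT G4=NOT 1=0 G3=1(const) G4=G3=1 -> 01011
Step 4: G0=NOT G1=NOT 1=0 G1=1(const) G2=NOT G4=NOT 1=0 G3=1(const) G4=G3=1 -> 01011
Fixed point reached at step 3: 01011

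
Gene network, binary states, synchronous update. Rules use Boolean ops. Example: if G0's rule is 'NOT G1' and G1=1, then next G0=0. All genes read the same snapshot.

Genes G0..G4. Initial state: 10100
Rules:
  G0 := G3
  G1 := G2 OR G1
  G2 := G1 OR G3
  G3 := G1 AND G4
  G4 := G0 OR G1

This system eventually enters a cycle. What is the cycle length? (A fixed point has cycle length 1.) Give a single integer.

Answer: 1

Derivation:
Step 0: 10100
Step 1: G0=G3=0 G1=G2|G1=1|0=1 G2=G1|G3=0|0=0 G3=G1&G4=0&0=0 G4=G0|G1=1|0=1 -> 01001
Step 2: G0=G3=0 G1=G2|G1=0|1=1 G2=G1|G3=1|0=1 G3=G1&G4=1&1=1 G4=G0|G1=0|1=1 -> 01111
Step 3: G0=G3=1 G1=G2|G1=1|1=1 G2=G1|G3=1|1=1 G3=G1&G4=1&1=1 G4=G0|G1=0|1=1 -> 11111
Step 4: G0=G3=1 G1=G2|G1=1|1=1 G2=G1|G3=1|1=1 G3=G1&G4=1&1=1 G4=G0|G1=1|1=1 -> 11111
State from step 4 equals state from step 3 -> cycle length 1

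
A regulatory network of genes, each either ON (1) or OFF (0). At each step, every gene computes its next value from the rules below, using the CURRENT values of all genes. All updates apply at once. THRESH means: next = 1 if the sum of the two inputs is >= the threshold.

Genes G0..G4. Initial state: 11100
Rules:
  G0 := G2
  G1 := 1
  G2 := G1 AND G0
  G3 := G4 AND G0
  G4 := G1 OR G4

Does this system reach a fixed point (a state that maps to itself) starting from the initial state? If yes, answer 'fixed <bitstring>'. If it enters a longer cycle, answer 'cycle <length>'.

Step 0: 11100
Step 1: G0=G2=1 G1=1(const) G2=G1&G0=1&1=1 G3=G4&G0=0&1=0 G4=G1|G4=1|0=1 -> 11101
Step 2: G0=G2=1 G1=1(const) G2=G1&G0=1&1=1 G3=G4&G0=1&1=1 G4=G1|G4=1|1=1 -> 11111
Step 3: G0=G2=1 G1=1(const) G2=G1&G0=1&1=1 G3=G4&G0=1&1=1 G4=G1|G4=1|1=1 -> 11111
Fixed point reached at step 2: 11111

Answer: fixed 11111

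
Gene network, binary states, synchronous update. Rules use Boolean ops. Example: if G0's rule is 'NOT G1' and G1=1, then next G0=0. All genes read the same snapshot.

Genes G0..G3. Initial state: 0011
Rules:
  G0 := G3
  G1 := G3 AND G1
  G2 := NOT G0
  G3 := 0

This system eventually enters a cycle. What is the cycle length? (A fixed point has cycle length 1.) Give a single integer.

Step 0: 0011
Step 1: G0=G3=1 G1=G3&G1=1&0=0 G2=NOT G0=NOT 0=1 G3=0(const) -> 1010
Step 2: G0=G3=0 G1=G3&G1=0&0=0 G2=NOT G0=NOT 1=0 G3=0(const) -> 0000
Step 3: G0=G3=0 G1=G3&G1=0&0=0 G2=NOT G0=NOT 0=1 G3=0(const) -> 0010
Step 4: G0=G3=0 G1=G3&G1=0&0=0 G2=NOT G0=NOT 0=1 G3=0(const) -> 0010
State from step 4 equals state from step 3 -> cycle length 1

Answer: 1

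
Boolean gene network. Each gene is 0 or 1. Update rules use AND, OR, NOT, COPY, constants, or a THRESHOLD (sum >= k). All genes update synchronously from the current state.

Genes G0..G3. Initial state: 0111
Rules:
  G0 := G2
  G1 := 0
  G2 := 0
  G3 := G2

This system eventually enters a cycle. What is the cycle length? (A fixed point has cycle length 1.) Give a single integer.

Step 0: 0111
Step 1: G0=G2=1 G1=0(const) G2=0(const) G3=G2=1 -> 1001
Step 2: G0=G2=0 G1=0(const) G2=0(const) G3=G2=0 -> 0000
Step 3: G0=G2=0 G1=0(const) G2=0(const) G3=G2=0 -> 0000
State from step 3 equals state from step 2 -> cycle length 1

Answer: 1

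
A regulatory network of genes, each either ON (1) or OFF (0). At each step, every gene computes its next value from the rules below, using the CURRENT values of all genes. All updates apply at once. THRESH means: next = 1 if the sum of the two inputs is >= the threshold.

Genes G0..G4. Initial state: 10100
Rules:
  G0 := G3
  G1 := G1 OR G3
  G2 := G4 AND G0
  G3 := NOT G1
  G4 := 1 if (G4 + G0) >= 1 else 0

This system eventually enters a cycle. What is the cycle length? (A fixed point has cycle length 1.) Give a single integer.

Step 0: 10100
Step 1: G0=G3=0 G1=G1|G3=0|0=0 G2=G4&G0=0&1=0 G3=NOT G1=NOT 0=1 G4=(0+1>=1)=1 -> 00011
Step 2: G0=G3=1 G1=G1|G3=0|1=1 G2=G4&G0=1&0=0 G3=NOT G1=NOT 0=1 G4=(1+0>=1)=1 -> 11011
Step 3: G0=G3=1 G1=G1|G3=1|1=1 G2=G4&G0=1&1=1 G3=NOT G1=NOT 1=0 G4=(1+1>=1)=1 -> 11101
Step 4: G0=G3=0 G1=G1|G3=1|0=1 G2=G4&G0=1&1=1 G3=NOT G1=NOT 1=0 G4=(1+1>=1)=1 -> 01101
Step 5: G0=G3=0 G1=G1|G3=1|0=1 G2=G4&G0=1&0=0 G3=NOT G1=NOT 1=0 G4=(1+0>=1)=1 -> 01001
Step 6: G0=G3=0 G1=G1|G3=1|0=1 G2=G4&G0=1&0=0 G3=NOT G1=NOT 1=0 G4=(1+0>=1)=1 -> 01001
State from step 6 equals state from step 5 -> cycle length 1

Answer: 1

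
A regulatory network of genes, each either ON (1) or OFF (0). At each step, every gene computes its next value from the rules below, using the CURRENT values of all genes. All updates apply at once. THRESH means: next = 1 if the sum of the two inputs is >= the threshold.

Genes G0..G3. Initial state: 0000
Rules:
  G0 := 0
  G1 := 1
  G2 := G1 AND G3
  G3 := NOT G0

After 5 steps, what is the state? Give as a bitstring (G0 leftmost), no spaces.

Step 1: G0=0(const) G1=1(const) G2=G1&G3=0&0=0 G3=NOT G0=NOT 0=1 -> 0101
Step 2: G0=0(const) G1=1(const) G2=G1&G3=1&1=1 G3=NOT G0=NOT 0=1 -> 0111
Step 3: G0=0(const) G1=1(const) G2=G1&G3=1&1=1 G3=NOT G0=NOT 0=1 -> 0111
Step 4: G0=0(const) G1=1(const) G2=G1&G3=1&1=1 G3=NOT G0=NOT 0=1 -> 0111
Step 5: G0=0(const) G1=1(const) G2=G1&G3=1&1=1 G3=NOT G0=NOT 0=1 -> 0111

0111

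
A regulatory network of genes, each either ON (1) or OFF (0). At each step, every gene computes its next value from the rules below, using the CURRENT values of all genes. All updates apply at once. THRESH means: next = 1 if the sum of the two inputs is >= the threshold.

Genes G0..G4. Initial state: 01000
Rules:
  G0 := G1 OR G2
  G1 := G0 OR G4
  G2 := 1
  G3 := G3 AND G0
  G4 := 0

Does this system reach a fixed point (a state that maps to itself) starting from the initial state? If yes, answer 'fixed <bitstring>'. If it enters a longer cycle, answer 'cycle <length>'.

Step 0: 01000
Step 1: G0=G1|G2=1|0=1 G1=G0|G4=0|0=0 G2=1(const) G3=G3&G0=0&0=0 G4=0(const) -> 10100
Step 2: G0=G1|G2=0|1=1 G1=G0|G4=1|0=1 G2=1(const) G3=G3&G0=0&1=0 G4=0(const) -> 11100
Step 3: G0=G1|G2=1|1=1 G1=G0|G4=1|0=1 G2=1(const) G3=G3&G0=0&1=0 G4=0(const) -> 11100
Fixed point reached at step 2: 11100

Answer: fixed 11100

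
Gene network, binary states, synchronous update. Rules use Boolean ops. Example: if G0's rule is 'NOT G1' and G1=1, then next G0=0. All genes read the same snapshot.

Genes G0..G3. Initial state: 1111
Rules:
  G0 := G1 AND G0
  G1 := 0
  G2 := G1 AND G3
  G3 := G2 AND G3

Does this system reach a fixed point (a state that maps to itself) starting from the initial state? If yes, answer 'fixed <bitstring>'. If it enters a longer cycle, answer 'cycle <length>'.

Answer: fixed 0000

Derivation:
Step 0: 1111
Step 1: G0=G1&G0=1&1=1 G1=0(const) G2=G1&G3=1&1=1 G3=G2&G3=1&1=1 -> 1011
Step 2: G0=G1&G0=0&1=0 G1=0(const) G2=G1&G3=0&1=0 G3=G2&G3=1&1=1 -> 0001
Step 3: G0=G1&G0=0&0=0 G1=0(const) G2=G1&G3=0&1=0 G3=G2&G3=0&1=0 -> 0000
Step 4: G0=G1&G0=0&0=0 G1=0(const) G2=G1&G3=0&0=0 G3=G2&G3=0&0=0 -> 0000
Fixed point reached at step 3: 0000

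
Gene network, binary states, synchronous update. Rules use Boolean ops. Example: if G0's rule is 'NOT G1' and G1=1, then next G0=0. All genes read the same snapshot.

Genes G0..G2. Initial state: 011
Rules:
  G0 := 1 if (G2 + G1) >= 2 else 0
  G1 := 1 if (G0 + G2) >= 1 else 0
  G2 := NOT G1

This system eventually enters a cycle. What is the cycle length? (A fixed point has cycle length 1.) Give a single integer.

Step 0: 011
Step 1: G0=(1+1>=2)=1 G1=(0+1>=1)=1 G2=NOT G1=NOT 1=0 -> 110
Step 2: G0=(0+1>=2)=0 G1=(1+0>=1)=1 G2=NOT G1=NOT 1=0 -> 010
Step 3: G0=(0+1>=2)=0 G1=(0+0>=1)=0 G2=NOT G1=NOT 1=0 -> 000
Step 4: G0=(0+0>=2)=0 G1=(0+0>=1)=0 G2=NOT G1=NOT 0=1 -> 001
Step 5: G0=(1+0>=2)=0 G1=(0+1>=1)=1 G2=NOT G1=NOT 0=1 -> 011
State from step 5 equals state from step 0 -> cycle length 5

Answer: 5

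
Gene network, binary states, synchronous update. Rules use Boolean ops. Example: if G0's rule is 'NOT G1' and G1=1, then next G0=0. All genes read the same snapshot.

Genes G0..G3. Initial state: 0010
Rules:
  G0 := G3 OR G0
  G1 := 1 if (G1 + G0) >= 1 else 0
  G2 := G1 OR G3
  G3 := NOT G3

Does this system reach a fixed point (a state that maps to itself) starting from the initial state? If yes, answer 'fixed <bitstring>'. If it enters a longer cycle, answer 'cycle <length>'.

Answer: cycle 2

Derivation:
Step 0: 0010
Step 1: G0=G3|G0=0|0=0 G1=(0+0>=1)=0 G2=G1|G3=0|0=0 G3=NOT G3=NOT 0=1 -> 0001
Step 2: G0=G3|G0=1|0=1 G1=(0+0>=1)=0 G2=G1|G3=0|1=1 G3=NOT G3=NOT 1=0 -> 1010
Step 3: G0=G3|G0=0|1=1 G1=(0+1>=1)=1 G2=G1|G3=0|0=0 G3=NOT G3=NOT 0=1 -> 1101
Step 4: G0=G3|G0=1|1=1 G1=(1+1>=1)=1 G2=G1|G3=1|1=1 G3=NOT G3=NOT 1=0 -> 1110
Step 5: G0=G3|G0=0|1=1 G1=(1+1>=1)=1 G2=G1|G3=1|0=1 G3=NOT G3=NOT 0=1 -> 1111
Step 6: G0=G3|G0=1|1=1 G1=(1+1>=1)=1 G2=G1|G3=1|1=1 G3=NOT G3=NOT 1=0 -> 1110
Cycle of length 2 starting at step 4 -> no fixed point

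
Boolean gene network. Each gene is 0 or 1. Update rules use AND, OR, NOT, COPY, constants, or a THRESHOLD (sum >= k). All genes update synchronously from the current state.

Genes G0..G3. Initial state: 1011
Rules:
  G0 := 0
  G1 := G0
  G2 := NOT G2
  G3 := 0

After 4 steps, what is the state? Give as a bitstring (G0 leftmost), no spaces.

Step 1: G0=0(const) G1=G0=1 G2=NOT G2=NOT 1=0 G3=0(const) -> 0100
Step 2: G0=0(const) G1=G0=0 G2=NOT G2=NOT 0=1 G3=0(const) -> 0010
Step 3: G0=0(const) G1=G0=0 G2=NOT G2=NOT 1=0 G3=0(const) -> 0000
Step 4: G0=0(const) G1=G0=0 G2=NOT G2=NOT 0=1 G3=0(const) -> 0010

0010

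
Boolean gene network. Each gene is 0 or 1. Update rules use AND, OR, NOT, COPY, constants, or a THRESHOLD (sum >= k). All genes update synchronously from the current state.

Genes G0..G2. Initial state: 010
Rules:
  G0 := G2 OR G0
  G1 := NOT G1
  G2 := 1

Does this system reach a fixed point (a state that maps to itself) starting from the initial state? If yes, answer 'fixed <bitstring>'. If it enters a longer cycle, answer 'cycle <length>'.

Answer: cycle 2

Derivation:
Step 0: 010
Step 1: G0=G2|G0=0|0=0 G1=NOT G1=NOT 1=0 G2=1(const) -> 001
Step 2: G0=G2|G0=1|0=1 G1=NOT G1=NOT 0=1 G2=1(const) -> 111
Step 3: G0=G2|G0=1|1=1 G1=NOT G1=NOT 1=0 G2=1(const) -> 101
Step 4: G0=G2|G0=1|1=1 G1=NOT G1=NOT 0=1 G2=1(const) -> 111
Cycle of length 2 starting at step 2 -> no fixed point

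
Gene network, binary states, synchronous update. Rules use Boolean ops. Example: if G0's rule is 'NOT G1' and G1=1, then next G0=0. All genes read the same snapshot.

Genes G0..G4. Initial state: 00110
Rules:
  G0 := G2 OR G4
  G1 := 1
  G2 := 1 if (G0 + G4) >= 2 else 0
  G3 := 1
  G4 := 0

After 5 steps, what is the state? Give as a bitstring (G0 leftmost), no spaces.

Step 1: G0=G2|G4=1|0=1 G1=1(const) G2=(0+0>=2)=0 G3=1(const) G4=0(const) -> 11010
Step 2: G0=G2|G4=0|0=0 G1=1(const) G2=(1+0>=2)=0 G3=1(const) G4=0(const) -> 01010
Step 3: G0=G2|G4=0|0=0 G1=1(const) G2=(0+0>=2)=0 G3=1(const) G4=0(const) -> 01010
Step 4: G0=G2|G4=0|0=0 G1=1(const) G2=(0+0>=2)=0 G3=1(const) G4=0(const) -> 01010
Step 5: G0=G2|G4=0|0=0 G1=1(const) G2=(0+0>=2)=0 G3=1(const) G4=0(const) -> 01010

01010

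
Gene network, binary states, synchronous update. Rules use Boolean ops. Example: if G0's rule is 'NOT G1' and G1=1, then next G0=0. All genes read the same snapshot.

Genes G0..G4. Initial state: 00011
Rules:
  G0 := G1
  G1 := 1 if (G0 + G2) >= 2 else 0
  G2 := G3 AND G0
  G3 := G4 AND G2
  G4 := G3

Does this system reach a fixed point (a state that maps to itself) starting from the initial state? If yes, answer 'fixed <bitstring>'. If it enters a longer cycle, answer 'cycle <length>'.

Answer: fixed 00000

Derivation:
Step 0: 00011
Step 1: G0=G1=0 G1=(0+0>=2)=0 G2=G3&G0=1&0=0 G3=G4&G2=1&0=0 G4=G3=1 -> 00001
Step 2: G0=G1=0 G1=(0+0>=2)=0 G2=G3&G0=0&0=0 G3=G4&G2=1&0=0 G4=G3=0 -> 00000
Step 3: G0=G1=0 G1=(0+0>=2)=0 G2=G3&G0=0&0=0 G3=G4&G2=0&0=0 G4=G3=0 -> 00000
Fixed point reached at step 2: 00000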